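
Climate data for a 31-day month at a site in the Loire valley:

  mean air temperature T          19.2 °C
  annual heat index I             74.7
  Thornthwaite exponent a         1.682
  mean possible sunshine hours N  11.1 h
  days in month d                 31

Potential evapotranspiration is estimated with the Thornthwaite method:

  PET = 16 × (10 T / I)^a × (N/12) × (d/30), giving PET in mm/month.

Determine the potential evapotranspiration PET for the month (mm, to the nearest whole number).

10T/I = 10 × 19.2 / 74.7 = 2.5703
(10T/I)^a = 2.5703^1.682 = 4.8932
Uncorrected PET = 16 × 4.8932 = 78.291 mm
Correction = (N/12)(d/30) = (11.1/12)(31/30) = 0.9558
PET = 78.291 × 0.9558 = 74.831 mm/month

75 mm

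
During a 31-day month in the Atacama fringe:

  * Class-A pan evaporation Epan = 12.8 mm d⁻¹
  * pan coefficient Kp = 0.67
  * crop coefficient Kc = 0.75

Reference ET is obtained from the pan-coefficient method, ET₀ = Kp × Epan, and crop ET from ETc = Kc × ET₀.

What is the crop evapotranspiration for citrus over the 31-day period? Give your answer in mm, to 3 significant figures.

ET₀ = 0.67 × 12.8 = 8.5760 mm/d
ETc = Kc × ET₀ = 0.75 × 8.5760 = 6.4320 mm/d
Over 31 days: 6.4320 × 31 = 199.392 mm

199 mm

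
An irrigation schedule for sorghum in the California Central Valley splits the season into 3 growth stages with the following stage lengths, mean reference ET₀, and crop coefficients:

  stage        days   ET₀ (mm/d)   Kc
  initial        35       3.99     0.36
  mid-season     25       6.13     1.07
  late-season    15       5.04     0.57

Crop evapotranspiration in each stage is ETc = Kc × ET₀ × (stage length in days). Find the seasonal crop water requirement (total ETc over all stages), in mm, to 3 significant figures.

initial: 0.36 × 3.99 × 35 = 50.27 mm
mid-season: 1.07 × 6.13 × 25 = 163.98 mm
late-season: 0.57 × 5.04 × 15 = 43.09 mm
Seasonal total = 257.34 mm

257 mm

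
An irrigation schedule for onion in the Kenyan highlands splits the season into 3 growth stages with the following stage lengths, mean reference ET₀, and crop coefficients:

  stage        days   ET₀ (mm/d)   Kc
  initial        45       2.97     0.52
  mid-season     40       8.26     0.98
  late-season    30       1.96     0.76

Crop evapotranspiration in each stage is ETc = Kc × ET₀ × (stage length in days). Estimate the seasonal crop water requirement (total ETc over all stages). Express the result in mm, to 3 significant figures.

initial: 0.52 × 2.97 × 45 = 69.50 mm
mid-season: 0.98 × 8.26 × 40 = 323.79 mm
late-season: 0.76 × 1.96 × 30 = 44.69 mm
Seasonal total = 437.98 mm

438 mm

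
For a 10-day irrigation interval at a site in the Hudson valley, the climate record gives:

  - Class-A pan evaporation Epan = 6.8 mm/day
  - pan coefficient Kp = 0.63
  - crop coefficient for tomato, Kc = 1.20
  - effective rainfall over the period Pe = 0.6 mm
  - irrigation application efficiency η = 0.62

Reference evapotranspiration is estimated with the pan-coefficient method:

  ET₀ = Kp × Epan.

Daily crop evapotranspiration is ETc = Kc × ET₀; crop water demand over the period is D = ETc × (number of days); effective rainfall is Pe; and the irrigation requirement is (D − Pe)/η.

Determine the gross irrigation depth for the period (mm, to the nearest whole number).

ET₀ = 0.63 × 6.8 = 4.2840 mm/d
ETc = Kc × ET₀ = 1.20 × 4.2840 = 5.1408 mm/d
Crop demand D = ETc × 10 d = 5.1408 × 10 = 51.408 mm
D − Pe = 51.408 − 0.6 = 50.808 mm
Gross irrigation = 50.808 / 0.62 = 81.948 mm

82 mm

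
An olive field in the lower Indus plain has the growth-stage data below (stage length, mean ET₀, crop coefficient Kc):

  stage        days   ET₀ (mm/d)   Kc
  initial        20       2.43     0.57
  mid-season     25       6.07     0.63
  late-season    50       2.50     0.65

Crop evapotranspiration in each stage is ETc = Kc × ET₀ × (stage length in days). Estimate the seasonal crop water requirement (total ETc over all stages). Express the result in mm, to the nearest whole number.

205 mm

initial: 0.57 × 2.43 × 20 = 27.70 mm
mid-season: 0.63 × 6.07 × 25 = 95.60 mm
late-season: 0.65 × 2.50 × 50 = 81.25 mm
Seasonal total = 204.55 mm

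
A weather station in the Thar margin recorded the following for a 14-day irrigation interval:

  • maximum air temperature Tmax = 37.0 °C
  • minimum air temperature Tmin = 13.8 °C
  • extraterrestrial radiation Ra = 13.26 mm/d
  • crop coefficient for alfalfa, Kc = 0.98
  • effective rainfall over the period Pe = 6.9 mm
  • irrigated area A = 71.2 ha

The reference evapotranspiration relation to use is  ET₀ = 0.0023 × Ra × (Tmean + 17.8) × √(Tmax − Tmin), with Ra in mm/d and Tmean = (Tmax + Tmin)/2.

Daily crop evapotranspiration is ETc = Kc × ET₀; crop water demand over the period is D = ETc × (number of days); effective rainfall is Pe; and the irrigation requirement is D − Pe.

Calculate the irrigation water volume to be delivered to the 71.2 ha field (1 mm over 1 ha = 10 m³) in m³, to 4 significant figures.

57080 m³

Tmean = (37.0 + 13.8)/2 = 25.40 °C
ET₀ = 0.0023 × 13.26 × (25.40 + 17.8) × √23.2 = 0.0023 × 13.26 × 43.20 × 4.8166 = 6.3459 mm/d
ETc = Kc × ET₀ = 0.98 × 6.3459 = 6.2190 mm/d
Crop demand D = ETc × 14 d = 6.2190 × 14 = 87.066 mm
D − Pe = 87.066 − 6.9 = 80.166 mm
Volume = 80.166 mm × 71.2 ha × 10 = 57078.2 m³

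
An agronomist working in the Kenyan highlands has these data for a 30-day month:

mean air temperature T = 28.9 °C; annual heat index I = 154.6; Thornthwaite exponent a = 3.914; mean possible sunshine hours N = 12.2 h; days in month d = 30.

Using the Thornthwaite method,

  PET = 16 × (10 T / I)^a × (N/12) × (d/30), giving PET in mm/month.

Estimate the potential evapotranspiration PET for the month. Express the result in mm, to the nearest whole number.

10T/I = 10 × 28.9 / 154.6 = 1.8693
(10T/I)^a = 1.8693^3.914 = 11.5705
Uncorrected PET = 16 × 11.5705 = 185.128 mm
Correction = (N/12)(d/30) = (12.2/12)(30/30) = 1.0167
PET = 185.128 × 1.0167 = 188.220 mm/month

188 mm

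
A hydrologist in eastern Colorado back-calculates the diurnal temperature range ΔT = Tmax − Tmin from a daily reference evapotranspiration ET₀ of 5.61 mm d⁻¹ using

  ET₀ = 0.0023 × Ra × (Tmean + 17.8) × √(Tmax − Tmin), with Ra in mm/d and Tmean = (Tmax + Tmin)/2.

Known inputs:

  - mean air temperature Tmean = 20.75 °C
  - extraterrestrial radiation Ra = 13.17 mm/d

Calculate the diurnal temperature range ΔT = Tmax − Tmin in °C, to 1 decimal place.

23.1 °C

√ΔT = ET₀ / [0.0023 × Ra × (Tmean+17.8)] = 5.61 / (0.0023 × 13.17 × 38.55) = 4.8042
ΔT = 4.8042² = 23.080 °C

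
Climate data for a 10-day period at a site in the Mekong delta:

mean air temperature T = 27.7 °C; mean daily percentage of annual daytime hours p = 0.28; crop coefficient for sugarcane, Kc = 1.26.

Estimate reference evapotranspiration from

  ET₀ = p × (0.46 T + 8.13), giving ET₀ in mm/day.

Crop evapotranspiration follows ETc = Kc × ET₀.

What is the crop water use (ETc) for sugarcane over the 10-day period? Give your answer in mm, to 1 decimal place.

ET₀ = 0.28 × (0.46 × 27.7 + 8.13) = 0.28 × 20.872 = 5.8442 mm/d
ETc = Kc × ET₀ = 1.26 × 5.8442 = 7.3637 mm/d
Over 10 days: 7.3637 × 10 = 73.637 mm

73.6 mm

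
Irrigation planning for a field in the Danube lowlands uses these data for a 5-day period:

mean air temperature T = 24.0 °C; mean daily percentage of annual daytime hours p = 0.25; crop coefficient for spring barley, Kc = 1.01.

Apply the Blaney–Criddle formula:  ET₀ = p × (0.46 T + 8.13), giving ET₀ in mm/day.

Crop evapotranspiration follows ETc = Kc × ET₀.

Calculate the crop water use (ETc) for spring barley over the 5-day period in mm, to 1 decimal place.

24.2 mm

ET₀ = 0.25 × (0.46 × 24.0 + 8.13) = 0.25 × 19.170 = 4.7925 mm/d
ETc = Kc × ET₀ = 1.01 × 4.7925 = 4.8404 mm/d
Over 5 days: 4.8404 × 5 = 24.202 mm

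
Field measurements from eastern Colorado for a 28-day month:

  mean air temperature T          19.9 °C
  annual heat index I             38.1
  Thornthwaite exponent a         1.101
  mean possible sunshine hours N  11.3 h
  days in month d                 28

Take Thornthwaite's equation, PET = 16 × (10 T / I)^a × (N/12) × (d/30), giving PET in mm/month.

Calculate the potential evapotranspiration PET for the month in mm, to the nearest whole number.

87 mm

10T/I = 10 × 19.9 / 38.1 = 5.2231
(10T/I)^a = 5.2231^1.101 = 6.1722
Uncorrected PET = 16 × 6.1722 = 98.755 mm
Correction = (N/12)(d/30) = (11.3/12)(28/30) = 0.8789
PET = 98.755 × 0.8789 = 86.796 mm/month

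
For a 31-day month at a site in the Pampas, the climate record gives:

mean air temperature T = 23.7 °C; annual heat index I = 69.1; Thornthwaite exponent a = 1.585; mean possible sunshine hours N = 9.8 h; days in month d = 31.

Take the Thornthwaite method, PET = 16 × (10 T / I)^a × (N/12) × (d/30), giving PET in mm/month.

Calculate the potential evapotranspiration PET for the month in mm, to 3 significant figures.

10T/I = 10 × 23.7 / 69.1 = 3.4298
(10T/I)^a = 3.4298^1.585 = 7.0534
Uncorrected PET = 16 × 7.0534 = 112.854 mm
Correction = (N/12)(d/30) = (9.8/12)(31/30) = 0.8439
PET = 112.854 × 0.8439 = 95.237 mm/month

95.2 mm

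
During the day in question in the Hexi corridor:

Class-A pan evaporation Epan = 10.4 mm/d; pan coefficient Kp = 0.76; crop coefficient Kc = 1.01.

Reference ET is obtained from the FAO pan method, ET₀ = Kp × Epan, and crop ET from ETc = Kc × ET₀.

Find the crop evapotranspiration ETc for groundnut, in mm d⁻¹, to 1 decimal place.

ET₀ = 0.76 × 10.4 = 7.9040 mm/d
ETc = Kc × ET₀ = 1.01 × 7.9040 = 7.9830 mm/d

8.0 mm d⁻¹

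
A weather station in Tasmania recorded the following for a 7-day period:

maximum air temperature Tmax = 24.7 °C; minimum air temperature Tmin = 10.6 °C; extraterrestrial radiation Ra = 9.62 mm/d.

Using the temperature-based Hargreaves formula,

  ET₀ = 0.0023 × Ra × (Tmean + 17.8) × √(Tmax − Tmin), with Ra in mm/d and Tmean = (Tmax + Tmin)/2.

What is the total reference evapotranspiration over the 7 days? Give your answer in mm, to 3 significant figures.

20.6 mm

Tmean = (24.7 + 10.6)/2 = 17.65 °C
ET₀ = 0.0023 × 9.62 × (17.65 + 17.8) × √14.1 = 0.0023 × 9.62 × 35.45 × 3.7550 = 2.9453 mm/d
Over 7 days: 2.9453 × 7 = 20.617 mm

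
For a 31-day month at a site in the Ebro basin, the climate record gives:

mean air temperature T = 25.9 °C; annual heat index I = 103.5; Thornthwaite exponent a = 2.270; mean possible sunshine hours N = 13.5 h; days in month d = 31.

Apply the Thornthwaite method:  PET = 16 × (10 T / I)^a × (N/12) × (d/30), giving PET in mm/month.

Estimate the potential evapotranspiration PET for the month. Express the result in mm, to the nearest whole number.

149 mm

10T/I = 10 × 25.9 / 103.5 = 2.5024
(10T/I)^a = 2.5024^2.270 = 8.0218
Uncorrected PET = 16 × 8.0218 = 128.349 mm
Correction = (N/12)(d/30) = (13.5/12)(31/30) = 1.1625
PET = 128.349 × 1.1625 = 149.206 mm/month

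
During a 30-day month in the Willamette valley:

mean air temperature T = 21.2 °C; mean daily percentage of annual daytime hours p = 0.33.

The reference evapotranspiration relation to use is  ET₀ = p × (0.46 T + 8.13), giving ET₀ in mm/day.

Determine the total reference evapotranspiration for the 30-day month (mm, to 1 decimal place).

177.0 mm

ET₀ = 0.33 × (0.46 × 21.2 + 8.13) = 0.33 × 17.882 = 5.9011 mm/d
Monthly total = 5.9011 × 30 = 177.033 mm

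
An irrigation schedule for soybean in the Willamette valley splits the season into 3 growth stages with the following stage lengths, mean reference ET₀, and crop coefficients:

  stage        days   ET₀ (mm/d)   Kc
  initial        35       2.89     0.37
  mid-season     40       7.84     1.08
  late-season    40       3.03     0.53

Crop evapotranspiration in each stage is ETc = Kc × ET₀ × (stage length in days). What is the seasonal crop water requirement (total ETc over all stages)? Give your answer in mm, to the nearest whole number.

440 mm

initial: 0.37 × 2.89 × 35 = 37.43 mm
mid-season: 1.08 × 7.84 × 40 = 338.69 mm
late-season: 0.53 × 3.03 × 40 = 64.24 mm
Seasonal total = 440.36 mm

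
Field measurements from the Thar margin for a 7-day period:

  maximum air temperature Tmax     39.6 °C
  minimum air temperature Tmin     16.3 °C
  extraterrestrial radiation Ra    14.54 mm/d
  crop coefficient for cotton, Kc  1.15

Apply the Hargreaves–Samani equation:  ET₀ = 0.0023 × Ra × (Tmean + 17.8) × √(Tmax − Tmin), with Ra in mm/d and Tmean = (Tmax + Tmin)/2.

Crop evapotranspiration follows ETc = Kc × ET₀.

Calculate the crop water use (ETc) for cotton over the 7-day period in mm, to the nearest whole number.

59 mm

Tmean = (39.6 + 16.3)/2 = 27.95 °C
ET₀ = 0.0023 × 14.54 × (27.95 + 17.8) × √23.3 = 0.0023 × 14.54 × 45.75 × 4.8270 = 7.3852 mm/d
ETc = Kc × ET₀ = 1.15 × 7.3852 = 8.4930 mm/d
Over 7 days: 8.4930 × 7 = 59.451 mm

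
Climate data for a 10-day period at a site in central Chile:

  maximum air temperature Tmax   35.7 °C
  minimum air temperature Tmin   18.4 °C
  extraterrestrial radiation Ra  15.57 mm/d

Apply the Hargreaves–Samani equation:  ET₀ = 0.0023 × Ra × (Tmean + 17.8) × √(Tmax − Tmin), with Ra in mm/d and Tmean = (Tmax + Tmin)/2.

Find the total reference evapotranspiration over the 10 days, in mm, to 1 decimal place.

Tmean = (35.7 + 18.4)/2 = 27.05 °C
ET₀ = 0.0023 × 15.57 × (27.05 + 17.8) × √17.3 = 0.0023 × 15.57 × 44.85 × 4.1593 = 6.6803 mm/d
Over 10 days: 6.6803 × 10 = 66.803 mm

66.8 mm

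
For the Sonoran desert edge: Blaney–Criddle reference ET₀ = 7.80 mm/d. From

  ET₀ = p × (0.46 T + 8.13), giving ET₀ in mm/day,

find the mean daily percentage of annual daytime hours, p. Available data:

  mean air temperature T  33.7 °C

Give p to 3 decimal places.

p = ET₀ / (0.46 T + 8.13) = 7.80 / (0.46 × 33.7 + 8.13) = 7.80 / 23.632 = 0.3301

0.330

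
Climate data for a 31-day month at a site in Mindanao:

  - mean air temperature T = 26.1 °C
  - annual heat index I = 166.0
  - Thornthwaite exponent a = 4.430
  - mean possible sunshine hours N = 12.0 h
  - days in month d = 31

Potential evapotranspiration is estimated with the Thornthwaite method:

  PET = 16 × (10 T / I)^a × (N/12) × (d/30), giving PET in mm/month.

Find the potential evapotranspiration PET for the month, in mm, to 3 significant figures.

10T/I = 10 × 26.1 / 166.0 = 1.5723
(10T/I)^a = 1.5723^4.430 = 7.4242
Uncorrected PET = 16 × 7.4242 = 118.787 mm
Correction = (N/12)(d/30) = (12.0/12)(31/30) = 1.0333
PET = 118.787 × 1.0333 = 122.743 mm/month

123 mm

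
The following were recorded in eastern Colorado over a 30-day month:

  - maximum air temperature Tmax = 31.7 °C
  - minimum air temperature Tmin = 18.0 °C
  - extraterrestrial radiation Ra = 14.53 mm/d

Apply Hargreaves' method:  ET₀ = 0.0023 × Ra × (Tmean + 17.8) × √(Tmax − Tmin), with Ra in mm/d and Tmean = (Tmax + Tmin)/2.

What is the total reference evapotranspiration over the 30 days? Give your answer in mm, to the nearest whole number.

158 mm

Tmean = (31.7 + 18.0)/2 = 24.85 °C
ET₀ = 0.0023 × 14.53 × (24.85 + 17.8) × √13.7 = 0.0023 × 14.53 × 42.65 × 3.7014 = 5.2757 mm/d
Over 30 days: 5.2757 × 30 = 158.271 mm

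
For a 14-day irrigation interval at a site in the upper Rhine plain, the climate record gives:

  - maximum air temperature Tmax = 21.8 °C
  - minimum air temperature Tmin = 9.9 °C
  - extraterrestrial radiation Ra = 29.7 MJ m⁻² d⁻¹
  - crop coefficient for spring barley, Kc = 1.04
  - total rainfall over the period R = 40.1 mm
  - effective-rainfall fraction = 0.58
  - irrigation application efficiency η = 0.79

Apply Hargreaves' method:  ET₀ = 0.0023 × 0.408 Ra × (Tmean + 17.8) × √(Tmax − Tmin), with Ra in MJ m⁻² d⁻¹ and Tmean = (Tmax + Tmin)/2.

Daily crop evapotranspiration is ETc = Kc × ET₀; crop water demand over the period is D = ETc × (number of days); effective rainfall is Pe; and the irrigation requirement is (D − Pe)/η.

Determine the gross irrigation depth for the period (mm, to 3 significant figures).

30.2 mm

Tmean = (21.8 + 9.9)/2 = 15.85 °C
0.408 Ra = 0.408 × 29.7 = 12.1176 mm/d equivalent
ET₀ = 0.0023 × 12.1176 × (15.85 + 17.8) × √11.9 = 0.0023 × 12.1176 × 33.65 × 3.4496 = 3.2352 mm/d
ETc = Kc × ET₀ = 1.04 × 3.2352 = 3.3646 mm/d
Crop demand D = ETc × 14 d = 3.3646 × 14 = 47.104 mm
Pe = 0.58 × 40.1 = 23.258 mm
D − Pe = 47.104 − 23.258 = 23.846 mm
Gross irrigation = 23.846 / 0.79 = 30.185 mm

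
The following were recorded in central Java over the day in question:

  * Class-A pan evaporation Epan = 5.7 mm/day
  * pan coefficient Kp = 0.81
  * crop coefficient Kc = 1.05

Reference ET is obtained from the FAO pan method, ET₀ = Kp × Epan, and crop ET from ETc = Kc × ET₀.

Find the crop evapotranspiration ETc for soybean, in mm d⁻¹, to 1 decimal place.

ET₀ = 0.81 × 5.7 = 4.6170 mm/d
ETc = Kc × ET₀ = 1.05 × 4.6170 = 4.8479 mm/d

4.8 mm d⁻¹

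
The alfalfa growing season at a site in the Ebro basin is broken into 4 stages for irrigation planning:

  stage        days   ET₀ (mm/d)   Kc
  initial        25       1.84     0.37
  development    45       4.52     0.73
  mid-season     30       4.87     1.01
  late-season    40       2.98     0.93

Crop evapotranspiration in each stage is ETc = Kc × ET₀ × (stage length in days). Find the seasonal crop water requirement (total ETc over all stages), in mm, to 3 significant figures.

424 mm

initial: 0.37 × 1.84 × 25 = 17.02 mm
development: 0.73 × 4.52 × 45 = 148.48 mm
mid-season: 1.01 × 4.87 × 30 = 147.56 mm
late-season: 0.93 × 2.98 × 40 = 110.86 mm
Seasonal total = 423.92 mm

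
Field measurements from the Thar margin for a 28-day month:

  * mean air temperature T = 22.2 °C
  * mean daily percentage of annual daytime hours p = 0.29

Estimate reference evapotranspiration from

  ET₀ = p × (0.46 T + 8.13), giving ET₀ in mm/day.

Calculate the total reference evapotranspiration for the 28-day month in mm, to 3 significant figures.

ET₀ = 0.29 × (0.46 × 22.2 + 8.13) = 0.29 × 18.342 = 5.3192 mm/d
Monthly total = 5.3192 × 28 = 148.938 mm

149 mm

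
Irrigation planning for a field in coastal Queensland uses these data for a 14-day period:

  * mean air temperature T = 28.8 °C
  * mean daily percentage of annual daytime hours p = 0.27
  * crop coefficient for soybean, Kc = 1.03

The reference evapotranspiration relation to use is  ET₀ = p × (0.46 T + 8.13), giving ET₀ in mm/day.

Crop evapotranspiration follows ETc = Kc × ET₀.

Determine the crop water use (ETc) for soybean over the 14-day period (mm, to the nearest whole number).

ET₀ = 0.27 × (0.46 × 28.8 + 8.13) = 0.27 × 21.378 = 5.7721 mm/d
ETc = Kc × ET₀ = 1.03 × 5.7721 = 5.9453 mm/d
Over 14 days: 5.9453 × 14 = 83.234 mm

83 mm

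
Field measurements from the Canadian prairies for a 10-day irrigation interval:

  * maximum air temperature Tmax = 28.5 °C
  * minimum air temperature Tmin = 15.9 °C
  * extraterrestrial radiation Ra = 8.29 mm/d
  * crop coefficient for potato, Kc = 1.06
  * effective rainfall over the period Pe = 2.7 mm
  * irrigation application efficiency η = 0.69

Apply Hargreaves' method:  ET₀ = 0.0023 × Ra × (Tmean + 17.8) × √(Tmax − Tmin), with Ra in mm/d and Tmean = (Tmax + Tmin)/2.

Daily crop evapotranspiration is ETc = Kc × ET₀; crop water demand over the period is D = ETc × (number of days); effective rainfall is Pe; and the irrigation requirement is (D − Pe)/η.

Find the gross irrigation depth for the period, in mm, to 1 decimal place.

Tmean = (28.5 + 15.9)/2 = 22.20 °C
ET₀ = 0.0023 × 8.29 × (22.20 + 17.8) × √12.6 = 0.0023 × 8.29 × 40.00 × 3.5496 = 2.7072 mm/d
ETc = Kc × ET₀ = 1.06 × 2.7072 = 2.8696 mm/d
Crop demand D = ETc × 10 d = 2.8696 × 10 = 28.696 mm
D − Pe = 28.696 − 2.7 = 25.996 mm
Gross irrigation = 25.996 / 0.69 = 37.675 mm

37.7 mm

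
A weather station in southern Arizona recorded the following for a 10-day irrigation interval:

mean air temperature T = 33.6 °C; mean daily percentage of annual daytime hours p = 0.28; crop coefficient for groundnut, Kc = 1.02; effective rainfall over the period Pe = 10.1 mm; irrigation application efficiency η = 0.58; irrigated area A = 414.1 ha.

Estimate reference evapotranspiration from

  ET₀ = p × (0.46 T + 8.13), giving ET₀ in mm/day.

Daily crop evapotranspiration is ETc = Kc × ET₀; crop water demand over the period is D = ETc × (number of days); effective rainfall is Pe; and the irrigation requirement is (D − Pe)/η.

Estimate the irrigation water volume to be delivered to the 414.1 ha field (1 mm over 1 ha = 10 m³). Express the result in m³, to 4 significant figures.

ET₀ = 0.28 × (0.46 × 33.6 + 8.13) = 0.28 × 23.586 = 6.6041 mm/d
ETc = Kc × ET₀ = 1.02 × 6.6041 = 6.7362 mm/d
Crop demand D = ETc × 10 d = 6.7362 × 10 = 67.362 mm
D − Pe = 67.362 − 10.1 = 57.262 mm
Gross irrigation = 57.262 / 0.58 = 98.728 mm
Volume = 98.728 mm × 414.1 ha × 10 = 408832.6 m³

408800 m³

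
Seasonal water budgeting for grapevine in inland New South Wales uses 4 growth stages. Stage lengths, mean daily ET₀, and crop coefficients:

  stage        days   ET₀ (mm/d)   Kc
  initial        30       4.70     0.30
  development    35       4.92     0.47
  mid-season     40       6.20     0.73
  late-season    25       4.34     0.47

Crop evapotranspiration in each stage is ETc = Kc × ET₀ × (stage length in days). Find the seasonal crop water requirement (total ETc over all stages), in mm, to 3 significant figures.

355 mm

initial: 0.30 × 4.70 × 30 = 42.30 mm
development: 0.47 × 4.92 × 35 = 80.93 mm
mid-season: 0.73 × 6.20 × 40 = 181.04 mm
late-season: 0.47 × 4.34 × 25 = 51.00 mm
Seasonal total = 355.27 mm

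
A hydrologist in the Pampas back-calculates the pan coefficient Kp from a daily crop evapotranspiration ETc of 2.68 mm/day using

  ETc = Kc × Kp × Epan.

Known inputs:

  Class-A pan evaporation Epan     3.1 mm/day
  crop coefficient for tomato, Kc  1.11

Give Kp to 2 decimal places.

ETc = Kc × Kp × Epan  ⇒  Kp = ETc / (Kc × Epan)
Kp = 2.68 / (1.11 × 3.1) = 2.68 / 3.441 = 0.7788

0.78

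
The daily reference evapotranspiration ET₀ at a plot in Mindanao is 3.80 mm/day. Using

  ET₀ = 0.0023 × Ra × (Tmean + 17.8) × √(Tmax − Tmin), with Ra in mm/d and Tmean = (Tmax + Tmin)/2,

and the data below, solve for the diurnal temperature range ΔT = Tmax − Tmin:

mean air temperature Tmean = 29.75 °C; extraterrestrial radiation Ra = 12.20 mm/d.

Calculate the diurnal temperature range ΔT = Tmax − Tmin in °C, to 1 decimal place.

√ΔT = ET₀ / [0.0023 × Ra × (Tmean+17.8)] = 3.80 / (0.0023 × 12.20 × 47.55) = 2.8480
ΔT = 2.8480² = 8.111 °C

8.1 °C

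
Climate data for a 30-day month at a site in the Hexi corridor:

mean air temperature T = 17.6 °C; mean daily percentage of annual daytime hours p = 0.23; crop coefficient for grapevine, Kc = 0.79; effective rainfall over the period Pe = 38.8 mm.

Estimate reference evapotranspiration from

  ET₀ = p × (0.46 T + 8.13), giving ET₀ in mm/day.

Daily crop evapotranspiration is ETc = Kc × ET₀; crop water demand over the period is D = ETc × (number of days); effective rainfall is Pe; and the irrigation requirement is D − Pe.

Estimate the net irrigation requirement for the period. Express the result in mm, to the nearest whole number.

ET₀ = 0.23 × (0.46 × 17.6 + 8.13) = 0.23 × 16.226 = 3.7320 mm/d
ETc = Kc × ET₀ = 0.79 × 3.7320 = 2.9483 mm/d
Crop demand D = ETc × 30 d = 2.9483 × 30 = 88.449 mm
D − Pe = 88.449 − 38.8 = 49.649 mm

50 mm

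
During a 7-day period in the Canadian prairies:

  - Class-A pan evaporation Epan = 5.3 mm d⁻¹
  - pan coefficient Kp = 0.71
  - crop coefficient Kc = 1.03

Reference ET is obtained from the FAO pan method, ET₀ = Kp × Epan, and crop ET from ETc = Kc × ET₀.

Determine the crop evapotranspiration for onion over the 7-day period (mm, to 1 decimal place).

27.1 mm

ET₀ = 0.71 × 5.3 = 3.7630 mm/d
ETc = Kc × ET₀ = 1.03 × 3.7630 = 3.8759 mm/d
Over 7 days: 3.8759 × 7 = 27.131 mm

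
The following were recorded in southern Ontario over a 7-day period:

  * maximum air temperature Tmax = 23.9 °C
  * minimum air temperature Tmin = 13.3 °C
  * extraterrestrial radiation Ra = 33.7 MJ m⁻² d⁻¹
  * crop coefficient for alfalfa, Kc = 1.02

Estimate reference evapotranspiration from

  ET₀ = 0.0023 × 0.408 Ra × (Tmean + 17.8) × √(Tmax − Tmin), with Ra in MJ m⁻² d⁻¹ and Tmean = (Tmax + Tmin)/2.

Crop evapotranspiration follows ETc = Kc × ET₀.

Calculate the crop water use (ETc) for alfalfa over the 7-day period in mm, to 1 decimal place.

Tmean = (23.9 + 13.3)/2 = 18.60 °C
0.408 Ra = 0.408 × 33.7 = 13.7496 mm/d equivalent
ET₀ = 0.0023 × 13.7496 × (18.60 + 17.8) × √10.6 = 0.0023 × 13.7496 × 36.40 × 3.2558 = 3.7478 mm/d
ETc = Kc × ET₀ = 1.02 × 3.7478 = 3.8228 mm/d
Over 7 days: 3.8228 × 7 = 26.760 mm

26.8 mm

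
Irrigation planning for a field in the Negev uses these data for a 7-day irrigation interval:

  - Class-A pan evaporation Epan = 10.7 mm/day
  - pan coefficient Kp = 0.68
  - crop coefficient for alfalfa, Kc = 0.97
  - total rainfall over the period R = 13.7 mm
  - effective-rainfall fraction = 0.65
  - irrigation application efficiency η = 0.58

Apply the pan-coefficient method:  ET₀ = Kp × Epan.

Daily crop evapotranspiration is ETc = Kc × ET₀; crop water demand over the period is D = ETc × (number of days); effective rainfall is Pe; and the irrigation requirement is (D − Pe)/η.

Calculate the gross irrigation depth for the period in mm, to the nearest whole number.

ET₀ = 0.68 × 10.7 = 7.2760 mm/d
ETc = Kc × ET₀ = 0.97 × 7.2760 = 7.0577 mm/d
Crop demand D = ETc × 7 d = 7.0577 × 7 = 49.404 mm
Pe = 0.65 × 13.7 = 8.905 mm
D − Pe = 49.404 − 8.905 = 40.499 mm
Gross irrigation = 40.499 / 0.58 = 69.826 mm

70 mm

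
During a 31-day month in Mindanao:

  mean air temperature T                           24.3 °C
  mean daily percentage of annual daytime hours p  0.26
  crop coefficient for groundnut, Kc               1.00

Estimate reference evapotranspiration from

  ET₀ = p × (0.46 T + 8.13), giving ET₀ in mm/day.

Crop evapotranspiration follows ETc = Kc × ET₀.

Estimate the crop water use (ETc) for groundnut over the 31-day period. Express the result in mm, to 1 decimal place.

ET₀ = 0.26 × (0.46 × 24.3 + 8.13) = 0.26 × 19.308 = 5.0201 mm/d
ETc = Kc × ET₀ = 1.00 × 5.0201 = 5.0201 mm/d
Over 31 days: 5.0201 × 31 = 155.623 mm

155.6 mm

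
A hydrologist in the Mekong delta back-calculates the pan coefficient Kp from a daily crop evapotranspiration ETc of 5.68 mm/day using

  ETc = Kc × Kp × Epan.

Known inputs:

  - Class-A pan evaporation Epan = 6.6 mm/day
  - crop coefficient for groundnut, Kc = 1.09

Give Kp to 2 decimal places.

ETc = Kc × Kp × Epan  ⇒  Kp = ETc / (Kc × Epan)
Kp = 5.68 / (1.09 × 6.6) = 5.68 / 7.194 = 0.7895

0.79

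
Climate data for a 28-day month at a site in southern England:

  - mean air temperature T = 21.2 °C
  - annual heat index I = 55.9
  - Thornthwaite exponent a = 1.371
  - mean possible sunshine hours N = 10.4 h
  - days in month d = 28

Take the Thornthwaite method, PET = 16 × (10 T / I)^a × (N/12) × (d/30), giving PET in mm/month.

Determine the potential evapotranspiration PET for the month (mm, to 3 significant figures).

80.5 mm

10T/I = 10 × 21.2 / 55.9 = 3.7925
(10T/I)^a = 3.7925^1.371 = 6.2188
Uncorrected PET = 16 × 6.2188 = 99.501 mm
Correction = (N/12)(d/30) = (10.4/12)(28/30) = 0.8089
PET = 99.501 × 0.8089 = 80.486 mm/month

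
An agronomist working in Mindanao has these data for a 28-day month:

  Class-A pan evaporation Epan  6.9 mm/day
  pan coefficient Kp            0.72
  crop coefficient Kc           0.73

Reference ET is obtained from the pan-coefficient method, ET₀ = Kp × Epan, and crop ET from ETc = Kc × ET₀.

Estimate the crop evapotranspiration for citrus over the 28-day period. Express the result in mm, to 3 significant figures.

102 mm

ET₀ = 0.72 × 6.9 = 4.9680 mm/d
ETc = Kc × ET₀ = 0.73 × 4.9680 = 3.6266 mm/d
Over 28 days: 3.6266 × 28 = 101.545 mm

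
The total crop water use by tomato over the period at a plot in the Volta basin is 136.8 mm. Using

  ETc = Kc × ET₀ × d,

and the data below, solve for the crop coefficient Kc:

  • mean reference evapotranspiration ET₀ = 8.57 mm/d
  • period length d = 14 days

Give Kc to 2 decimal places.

1.14

ETc = Kc × ET₀ × d  ⇒  Kc = ETc / (ET₀ × d)
Kc = 136.8 / (8.57 × 14) = 136.8 / 119.98 = 1.1402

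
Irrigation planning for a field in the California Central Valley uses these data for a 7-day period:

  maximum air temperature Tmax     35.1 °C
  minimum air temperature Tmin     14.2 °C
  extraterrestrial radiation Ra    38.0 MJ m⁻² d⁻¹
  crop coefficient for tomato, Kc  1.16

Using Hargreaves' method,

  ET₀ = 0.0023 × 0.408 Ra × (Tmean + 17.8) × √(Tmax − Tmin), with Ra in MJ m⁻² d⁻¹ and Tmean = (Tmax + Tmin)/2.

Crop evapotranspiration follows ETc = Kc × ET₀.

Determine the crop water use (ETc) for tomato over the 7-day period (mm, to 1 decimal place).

56.2 mm

Tmean = (35.1 + 14.2)/2 = 24.65 °C
0.408 Ra = 0.408 × 38.0 = 15.5040 mm/d equivalent
ET₀ = 0.0023 × 15.5040 × (24.65 + 17.8) × √20.9 = 0.0023 × 15.5040 × 42.45 × 4.5717 = 6.9203 mm/d
ETc = Kc × ET₀ = 1.16 × 6.9203 = 8.0275 mm/d
Over 7 days: 8.0275 × 7 = 56.193 mm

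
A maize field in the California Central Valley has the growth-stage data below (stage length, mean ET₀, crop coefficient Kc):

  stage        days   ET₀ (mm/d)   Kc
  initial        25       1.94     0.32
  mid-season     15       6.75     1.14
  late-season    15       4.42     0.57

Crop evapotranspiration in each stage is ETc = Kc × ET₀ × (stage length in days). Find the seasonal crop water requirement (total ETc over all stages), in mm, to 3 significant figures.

169 mm

initial: 0.32 × 1.94 × 25 = 15.52 mm
mid-season: 1.14 × 6.75 × 15 = 115.43 mm
late-season: 0.57 × 4.42 × 15 = 37.79 mm
Seasonal total = 168.74 mm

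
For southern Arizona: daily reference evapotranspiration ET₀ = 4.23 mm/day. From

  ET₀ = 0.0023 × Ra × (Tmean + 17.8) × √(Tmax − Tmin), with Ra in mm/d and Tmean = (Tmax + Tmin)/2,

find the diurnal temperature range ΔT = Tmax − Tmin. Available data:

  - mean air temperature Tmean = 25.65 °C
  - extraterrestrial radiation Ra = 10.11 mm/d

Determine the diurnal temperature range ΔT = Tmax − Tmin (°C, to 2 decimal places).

17.53 °C

√ΔT = ET₀ / [0.0023 × Ra × (Tmean+17.8)] = 4.23 / (0.0023 × 10.11 × 43.45) = 4.1867
ΔT = 4.1867² = 17.528 °C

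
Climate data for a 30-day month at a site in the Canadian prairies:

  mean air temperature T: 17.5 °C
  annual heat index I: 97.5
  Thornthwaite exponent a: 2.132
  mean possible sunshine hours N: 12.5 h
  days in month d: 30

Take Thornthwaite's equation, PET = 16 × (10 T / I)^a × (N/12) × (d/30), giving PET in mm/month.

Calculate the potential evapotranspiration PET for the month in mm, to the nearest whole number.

10T/I = 10 × 17.5 / 97.5 = 1.7949
(10T/I)^a = 1.7949^2.132 = 3.4803
Uncorrected PET = 16 × 3.4803 = 55.685 mm
Correction = (N/12)(d/30) = (12.5/12)(30/30) = 1.0417
PET = 55.685 × 1.0417 = 58.007 mm/month

58 mm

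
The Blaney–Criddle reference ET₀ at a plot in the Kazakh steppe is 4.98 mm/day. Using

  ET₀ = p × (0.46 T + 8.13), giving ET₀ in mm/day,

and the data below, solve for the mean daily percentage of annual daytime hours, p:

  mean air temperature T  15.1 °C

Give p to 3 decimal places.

0.330

p = ET₀ / (0.46 T + 8.13) = 4.98 / (0.46 × 15.1 + 8.13) = 4.98 / 15.076 = 0.3303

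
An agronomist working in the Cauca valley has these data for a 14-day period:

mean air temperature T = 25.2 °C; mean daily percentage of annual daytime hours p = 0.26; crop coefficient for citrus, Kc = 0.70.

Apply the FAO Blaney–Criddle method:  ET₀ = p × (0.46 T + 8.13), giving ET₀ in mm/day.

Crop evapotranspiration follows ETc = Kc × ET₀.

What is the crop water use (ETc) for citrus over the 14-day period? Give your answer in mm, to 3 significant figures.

50.3 mm

ET₀ = 0.26 × (0.46 × 25.2 + 8.13) = 0.26 × 19.722 = 5.1277 mm/d
ETc = Kc × ET₀ = 0.70 × 5.1277 = 3.5894 mm/d
Over 14 days: 3.5894 × 14 = 50.252 mm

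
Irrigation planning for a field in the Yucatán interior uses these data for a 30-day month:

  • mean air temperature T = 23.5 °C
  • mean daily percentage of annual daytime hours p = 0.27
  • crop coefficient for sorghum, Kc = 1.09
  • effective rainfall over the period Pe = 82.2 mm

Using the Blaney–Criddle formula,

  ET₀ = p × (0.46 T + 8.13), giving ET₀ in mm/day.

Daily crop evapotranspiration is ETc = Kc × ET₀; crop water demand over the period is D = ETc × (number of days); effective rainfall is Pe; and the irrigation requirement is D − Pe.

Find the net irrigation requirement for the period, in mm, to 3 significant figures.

85.0 mm

ET₀ = 0.27 × (0.46 × 23.5 + 8.13) = 0.27 × 18.940 = 5.1138 mm/d
ETc = Kc × ET₀ = 1.09 × 5.1138 = 5.5740 mm/d
Crop demand D = ETc × 30 d = 5.5740 × 30 = 167.220 mm
D − Pe = 167.220 − 82.2 = 85.020 mm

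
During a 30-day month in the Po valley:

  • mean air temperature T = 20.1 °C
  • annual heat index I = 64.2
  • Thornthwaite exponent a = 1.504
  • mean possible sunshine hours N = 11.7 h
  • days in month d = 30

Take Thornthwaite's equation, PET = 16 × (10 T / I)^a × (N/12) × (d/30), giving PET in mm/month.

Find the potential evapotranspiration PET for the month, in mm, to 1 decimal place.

86.8 mm

10T/I = 10 × 20.1 / 64.2 = 3.1308
(10T/I)^a = 3.1308^1.504 = 5.5650
Uncorrected PET = 16 × 5.5650 = 89.040 mm
Correction = (N/12)(d/30) = (11.7/12)(30/30) = 0.9750
PET = 89.040 × 0.9750 = 86.814 mm/month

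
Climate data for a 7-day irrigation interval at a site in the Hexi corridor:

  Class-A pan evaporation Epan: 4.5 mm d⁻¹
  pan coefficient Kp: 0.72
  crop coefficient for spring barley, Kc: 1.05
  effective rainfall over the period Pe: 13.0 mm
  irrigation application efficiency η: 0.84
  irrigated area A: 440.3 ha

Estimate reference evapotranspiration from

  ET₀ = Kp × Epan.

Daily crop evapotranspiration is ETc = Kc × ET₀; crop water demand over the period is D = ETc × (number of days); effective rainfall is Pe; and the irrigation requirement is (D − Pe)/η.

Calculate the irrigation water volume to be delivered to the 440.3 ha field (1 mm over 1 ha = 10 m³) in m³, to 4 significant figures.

56680 m³

ET₀ = 0.72 × 4.5 = 3.2400 mm/d
ETc = Kc × ET₀ = 1.05 × 3.2400 = 3.4020 mm/d
Crop demand D = ETc × 7 d = 3.4020 × 7 = 23.814 mm
D − Pe = 23.814 − 13.0 = 10.814 mm
Gross irrigation = 10.814 / 0.84 = 12.874 mm
Volume = 12.874 mm × 440.3 ha × 10 = 56684.2 m³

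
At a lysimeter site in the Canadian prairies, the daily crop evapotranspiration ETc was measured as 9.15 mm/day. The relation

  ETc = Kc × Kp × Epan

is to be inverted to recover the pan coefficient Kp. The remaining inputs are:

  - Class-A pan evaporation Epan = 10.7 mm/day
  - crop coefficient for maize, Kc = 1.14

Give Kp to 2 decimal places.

0.75

ETc = Kc × Kp × Epan  ⇒  Kp = ETc / (Kc × Epan)
Kp = 9.15 / (1.14 × 10.7) = 9.15 / 12.198 = 0.7501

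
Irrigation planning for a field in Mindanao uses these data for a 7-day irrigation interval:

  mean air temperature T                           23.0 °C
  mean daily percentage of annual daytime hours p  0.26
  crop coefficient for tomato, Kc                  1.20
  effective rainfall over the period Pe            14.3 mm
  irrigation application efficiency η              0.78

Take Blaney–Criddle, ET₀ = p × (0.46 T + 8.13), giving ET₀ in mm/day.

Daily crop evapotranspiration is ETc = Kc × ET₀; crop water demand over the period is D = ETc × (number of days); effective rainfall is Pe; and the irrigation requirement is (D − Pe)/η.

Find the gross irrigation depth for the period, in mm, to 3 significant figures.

34.1 mm

ET₀ = 0.26 × (0.46 × 23.0 + 8.13) = 0.26 × 18.710 = 4.8646 mm/d
ETc = Kc × ET₀ = 1.20 × 4.8646 = 5.8375 mm/d
Crop demand D = ETc × 7 d = 5.8375 × 7 = 40.863 mm
D − Pe = 40.863 − 14.3 = 26.563 mm
Gross irrigation = 26.563 / 0.78 = 34.055 mm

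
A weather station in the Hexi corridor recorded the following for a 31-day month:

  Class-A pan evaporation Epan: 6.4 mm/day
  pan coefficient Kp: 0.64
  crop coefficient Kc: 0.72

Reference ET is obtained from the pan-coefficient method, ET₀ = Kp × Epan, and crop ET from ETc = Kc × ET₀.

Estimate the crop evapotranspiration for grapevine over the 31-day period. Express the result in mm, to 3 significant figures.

91.4 mm

ET₀ = 0.64 × 6.4 = 4.0960 mm/d
ETc = Kc × ET₀ = 0.72 × 4.0960 = 2.9491 mm/d
Over 31 days: 2.9491 × 31 = 91.422 mm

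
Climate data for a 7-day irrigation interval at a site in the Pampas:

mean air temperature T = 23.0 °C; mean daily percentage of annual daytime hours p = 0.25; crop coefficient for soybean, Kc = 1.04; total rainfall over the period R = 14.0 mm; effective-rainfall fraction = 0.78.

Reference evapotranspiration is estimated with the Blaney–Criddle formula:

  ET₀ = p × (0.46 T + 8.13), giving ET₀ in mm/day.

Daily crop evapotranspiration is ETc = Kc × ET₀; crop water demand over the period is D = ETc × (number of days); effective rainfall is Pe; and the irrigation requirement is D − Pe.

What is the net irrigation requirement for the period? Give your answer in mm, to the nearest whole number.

ET₀ = 0.25 × (0.46 × 23.0 + 8.13) = 0.25 × 18.710 = 4.6775 mm/d
ETc = Kc × ET₀ = 1.04 × 4.6775 = 4.8646 mm/d
Crop demand D = ETc × 7 d = 4.8646 × 7 = 34.052 mm
Pe = 0.78 × 14.0 = 10.920 mm
D − Pe = 34.052 − 10.920 = 23.132 mm

23 mm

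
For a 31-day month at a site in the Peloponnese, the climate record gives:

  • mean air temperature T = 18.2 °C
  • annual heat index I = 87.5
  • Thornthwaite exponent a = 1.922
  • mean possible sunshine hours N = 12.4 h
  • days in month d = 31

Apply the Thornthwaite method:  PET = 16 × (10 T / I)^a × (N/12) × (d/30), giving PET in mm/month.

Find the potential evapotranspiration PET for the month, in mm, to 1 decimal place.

10T/I = 10 × 18.2 / 87.5 = 2.0800
(10T/I)^a = 2.0800^1.922 = 4.0862
Uncorrected PET = 16 × 4.0862 = 65.379 mm
Correction = (N/12)(d/30) = (12.4/12)(31/30) = 1.0678
PET = 65.379 × 1.0678 = 69.812 mm/month

69.8 mm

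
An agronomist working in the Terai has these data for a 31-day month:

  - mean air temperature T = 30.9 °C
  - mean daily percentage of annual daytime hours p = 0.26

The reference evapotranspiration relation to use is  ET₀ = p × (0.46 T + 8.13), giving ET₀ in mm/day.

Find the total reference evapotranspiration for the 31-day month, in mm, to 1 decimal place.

180.1 mm

ET₀ = 0.26 × (0.46 × 30.9 + 8.13) = 0.26 × 22.344 = 5.8094 mm/d
Monthly total = 5.8094 × 31 = 180.091 mm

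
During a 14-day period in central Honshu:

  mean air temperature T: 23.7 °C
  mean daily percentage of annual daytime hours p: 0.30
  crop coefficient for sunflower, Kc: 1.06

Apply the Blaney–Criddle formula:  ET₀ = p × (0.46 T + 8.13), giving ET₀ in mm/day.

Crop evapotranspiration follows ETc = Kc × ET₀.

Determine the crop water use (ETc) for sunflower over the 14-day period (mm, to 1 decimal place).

ET₀ = 0.30 × (0.46 × 23.7 + 8.13) = 0.30 × 19.032 = 5.7096 mm/d
ETc = Kc × ET₀ = 1.06 × 5.7096 = 6.0522 mm/d
Over 14 days: 6.0522 × 14 = 84.731 mm

84.7 mm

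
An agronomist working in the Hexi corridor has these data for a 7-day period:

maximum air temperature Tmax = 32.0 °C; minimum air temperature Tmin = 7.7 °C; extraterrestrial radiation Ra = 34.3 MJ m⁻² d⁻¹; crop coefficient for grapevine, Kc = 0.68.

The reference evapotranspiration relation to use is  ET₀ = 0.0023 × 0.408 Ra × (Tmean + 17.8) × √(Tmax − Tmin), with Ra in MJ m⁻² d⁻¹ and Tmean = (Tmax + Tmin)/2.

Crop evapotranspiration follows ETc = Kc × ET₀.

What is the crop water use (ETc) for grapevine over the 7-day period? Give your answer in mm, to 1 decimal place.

28.4 mm

Tmean = (32.0 + 7.7)/2 = 19.85 °C
0.408 Ra = 0.408 × 34.3 = 13.9944 mm/d equivalent
ET₀ = 0.0023 × 13.9944 × (19.85 + 17.8) × √24.3 = 0.0023 × 13.9944 × 37.65 × 4.9295 = 5.9738 mm/d
ETc = Kc × ET₀ = 0.68 × 5.9738 = 4.0622 mm/d
Over 7 days: 4.0622 × 7 = 28.435 mm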